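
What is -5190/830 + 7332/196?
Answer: 126708/4067 ≈ 31.155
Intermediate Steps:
-5190/830 + 7332/196 = -5190*1/830 + 7332*(1/196) = -519/83 + 1833/49 = 126708/4067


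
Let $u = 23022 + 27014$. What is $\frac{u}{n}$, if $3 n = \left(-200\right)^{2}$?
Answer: $\frac{37527}{10000} \approx 3.7527$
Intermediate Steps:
$u = 50036$
$n = \frac{40000}{3}$ ($n = \frac{\left(-200\right)^{2}}{3} = \frac{1}{3} \cdot 40000 = \frac{40000}{3} \approx 13333.0$)
$\frac{u}{n} = \frac{50036}{\frac{40000}{3}} = 50036 \cdot \frac{3}{40000} = \frac{37527}{10000}$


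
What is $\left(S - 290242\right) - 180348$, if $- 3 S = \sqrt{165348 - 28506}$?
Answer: $-470590 - \frac{\sqrt{136842}}{3} \approx -4.7071 \cdot 10^{5}$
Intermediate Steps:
$S = - \frac{\sqrt{136842}}{3}$ ($S = - \frac{\sqrt{165348 - 28506}}{3} = - \frac{\sqrt{136842}}{3} \approx -123.31$)
$\left(S - 290242\right) - 180348 = \left(- \frac{\sqrt{136842}}{3} - 290242\right) - 180348 = \left(-290242 - \frac{\sqrt{136842}}{3}\right) - 180348 = -470590 - \frac{\sqrt{136842}}{3}$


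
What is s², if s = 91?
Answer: 8281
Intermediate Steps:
s² = 91² = 8281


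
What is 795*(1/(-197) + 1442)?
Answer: 225838035/197 ≈ 1.1464e+6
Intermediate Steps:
795*(1/(-197) + 1442) = 795*(-1/197 + 1442) = 795*(284073/197) = 225838035/197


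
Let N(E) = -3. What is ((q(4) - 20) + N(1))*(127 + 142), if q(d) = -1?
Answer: -6456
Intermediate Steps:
((q(4) - 20) + N(1))*(127 + 142) = ((-1 - 20) - 3)*(127 + 142) = (-21 - 3)*269 = -24*269 = -6456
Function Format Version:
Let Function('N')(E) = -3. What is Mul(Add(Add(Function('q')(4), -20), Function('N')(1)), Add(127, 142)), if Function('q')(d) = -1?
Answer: -6456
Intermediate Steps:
Mul(Add(Add(Function('q')(4), -20), Function('N')(1)), Add(127, 142)) = Mul(Add(Add(-1, -20), -3), Add(127, 142)) = Mul(Add(-21, -3), 269) = Mul(-24, 269) = -6456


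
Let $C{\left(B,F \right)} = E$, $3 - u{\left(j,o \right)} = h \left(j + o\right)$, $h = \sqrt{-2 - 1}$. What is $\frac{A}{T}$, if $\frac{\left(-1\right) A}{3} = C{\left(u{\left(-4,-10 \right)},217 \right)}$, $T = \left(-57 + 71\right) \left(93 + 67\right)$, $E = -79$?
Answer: $\frac{237}{2240} \approx 0.1058$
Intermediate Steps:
$h = i \sqrt{3}$ ($h = \sqrt{-3} = i \sqrt{3} \approx 1.732 i$)
$u{\left(j,o \right)} = 3 - i \sqrt{3} \left(j + o\right)$
$T = 2240$ ($T = 14 \cdot 160 = 2240$)
$C{\left(B,F \right)} = -79$
$A = 237$ ($A = \left(-3\right) \left(-79\right) = 237$)
$\frac{A}{T} = \frac{237}{2240}$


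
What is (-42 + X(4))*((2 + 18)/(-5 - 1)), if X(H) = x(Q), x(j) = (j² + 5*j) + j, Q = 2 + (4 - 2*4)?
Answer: 500/3 ≈ 166.67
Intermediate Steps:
Q = -2 (Q = 2 + (4 - 8) = 2 - 4 = -2)
x(j) = j² + 6*j
X(H) = -8 (X(H) = -2*(6 - 2) = -2*4 = -8)
(-42 + X(4))*((2 + 18)/(-5 - 1)) = (-42 - 8)*((2 + 18)/(-5 - 1)) = -1000/(-6) = -1000*(-1)/6 = -50*(-10/3) = 500/3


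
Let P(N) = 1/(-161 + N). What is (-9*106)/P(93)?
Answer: 64872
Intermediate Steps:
(-9*106)/P(93) = (-9*106)/(1/(-161 + 93)) = -954/(1/(-68)) = -954/(-1/68) = -954*(-68) = 64872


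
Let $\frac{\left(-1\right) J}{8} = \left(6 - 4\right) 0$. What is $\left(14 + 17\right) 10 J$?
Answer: $0$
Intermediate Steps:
$J = 0$ ($J = - 8 \left(6 - 4\right) 0 = - 8 \cdot 2 \cdot 0 = \left(-8\right) 0 = 0$)
$\left(14 + 17\right) 10 J = \left(14 + 17\right) 10 \cdot 0 = 31 \cdot 10 \cdot 0 = 310 \cdot 0 = 0$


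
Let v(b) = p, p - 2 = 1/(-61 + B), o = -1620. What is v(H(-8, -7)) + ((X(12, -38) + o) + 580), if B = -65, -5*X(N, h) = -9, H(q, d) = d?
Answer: -652811/630 ≈ -1036.2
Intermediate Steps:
X(N, h) = 9/5 (X(N, h) = -⅕*(-9) = 9/5)
p = 251/126 (p = 2 + 1/(-61 - 65) = 2 + 1/(-126) = 2 - 1/126 = 251/126 ≈ 1.9921)
v(b) = 251/126
v(H(-8, -7)) + ((X(12, -38) + o) + 580) = 251/126 + ((9/5 - 1620) + 580) = 251/126 + (-8091/5 + 580) = 251/126 - 5191/5 = -652811/630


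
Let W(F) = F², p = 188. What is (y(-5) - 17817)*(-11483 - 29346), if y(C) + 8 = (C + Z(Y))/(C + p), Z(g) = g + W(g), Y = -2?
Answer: 44394433254/61 ≈ 7.2778e+8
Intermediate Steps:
Z(g) = g + g²
y(C) = -8 + (2 + C)/(188 + C) (y(C) = -8 + (C - 2*(1 - 2))/(C + 188) = -8 + (C - 2*(-1))/(188 + C) = -8 + (C + 2)/(188 + C) = -8 + (2 + C)/(188 + C))
(y(-5) - 17817)*(-11483 - 29346) = ((-1502 - 7*(-5))/(188 - 5) - 17817)*(-11483 - 29346) = ((-1502 + 35)/183 - 17817)*(-40829) = ((1/183)*(-1467) - 17817)*(-40829) = (-489/61 - 17817)*(-40829) = -1087326/61*(-40829) = 44394433254/61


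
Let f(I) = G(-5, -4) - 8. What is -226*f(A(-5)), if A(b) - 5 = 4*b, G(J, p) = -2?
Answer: 2260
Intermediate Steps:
A(b) = 5 + 4*b
f(I) = -10 (f(I) = -2 - 8 = -10)
-226*f(A(-5)) = -226*(-10) = 2260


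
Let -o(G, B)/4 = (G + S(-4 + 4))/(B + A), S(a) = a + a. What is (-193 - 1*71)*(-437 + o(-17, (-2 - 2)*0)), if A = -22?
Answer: 116184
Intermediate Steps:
S(a) = 2*a
o(G, B) = -4*G/(-22 + B) (o(G, B) = -4*(G + 2*(-4 + 4))/(B - 22) = -4*(G + 2*0)/(-22 + B) = -4*(G + 0)/(-22 + B) = -4*G/(-22 + B))
(-193 - 1*71)*(-437 + o(-17, (-2 - 2)*0)) = (-193 - 1*71)*(-437 - 4*(-17)/(-22 + (-2 - 2)*0)) = (-193 - 71)*(-437 - 4*(-17)/(-22 - 4*0)) = -264*(-437 - 4*(-17)/(-22 + 0)) = -264*(-437 - 4*(-17)/(-22)) = -264*(-437 - 4*(-17)*(-1/22)) = -264*(-437 - 34/11) = -264*(-4841/11) = 116184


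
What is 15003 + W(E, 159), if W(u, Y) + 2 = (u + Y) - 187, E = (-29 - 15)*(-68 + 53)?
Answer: 15633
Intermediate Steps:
E = 660 (E = -44*(-15) = 660)
W(u, Y) = -189 + Y + u (W(u, Y) = -2 + ((u + Y) - 187) = -2 + ((Y + u) - 187) = -2 + (-187 + Y + u) = -189 + Y + u)
15003 + W(E, 159) = 15003 + (-189 + 159 + 660) = 15003 + 630 = 15633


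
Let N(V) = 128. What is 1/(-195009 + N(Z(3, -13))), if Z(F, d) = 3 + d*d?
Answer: -1/194881 ≈ -5.1313e-6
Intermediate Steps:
Z(F, d) = 3 + d²
1/(-195009 + N(Z(3, -13))) = 1/(-195009 + 128) = 1/(-194881) = -1/194881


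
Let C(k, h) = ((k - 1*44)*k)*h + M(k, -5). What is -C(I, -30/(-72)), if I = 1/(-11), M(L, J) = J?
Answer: 4835/1452 ≈ 3.3299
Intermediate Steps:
I = -1/11 ≈ -0.090909
C(k, h) = -5 + h*k*(-44 + k) (C(k, h) = ((k - 1*44)*k)*h - 5 = ((k - 44)*k)*h - 5 = ((-44 + k)*k)*h - 5 = (k*(-44 + k))*h - 5 = h*k*(-44 + k) - 5 = -5 + h*k*(-44 + k))
-C(I, -30/(-72)) = -(-5 + (-30/(-72))*(-1/11)**2 - 44*(-30/(-72))*(-1/11)) = -(-5 - 30*(-1/72)*(1/121) - 44*(-30*(-1/72))*(-1/11)) = -(-5 + (5/12)*(1/121) - 44*5/12*(-1/11)) = -(-5 + 5/1452 + 5/3) = -1*(-4835/1452) = 4835/1452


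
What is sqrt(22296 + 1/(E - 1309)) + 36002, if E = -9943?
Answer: 36002 + sqrt(705710224483)/5626 ≈ 36151.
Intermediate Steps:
sqrt(22296 + 1/(E - 1309)) + 36002 = sqrt(22296 + 1/(-9943 - 1309)) + 36002 = sqrt(22296 + 1/(-11252)) + 36002 = sqrt(22296 - 1/11252) + 36002 = sqrt(250874591/11252) + 36002 = sqrt(705710224483)/5626 + 36002 = 36002 + sqrt(705710224483)/5626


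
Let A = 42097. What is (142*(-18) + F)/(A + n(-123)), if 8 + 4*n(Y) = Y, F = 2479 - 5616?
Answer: -22772/168257 ≈ -0.13534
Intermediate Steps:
F = -3137
n(Y) = -2 + Y/4
(142*(-18) + F)/(A + n(-123)) = (142*(-18) - 3137)/(42097 + (-2 + (1/4)*(-123))) = (-2556 - 3137)/(42097 + (-2 - 123/4)) = -5693/(42097 - 131/4) = -5693/168257/4 = -5693*4/168257 = -22772/168257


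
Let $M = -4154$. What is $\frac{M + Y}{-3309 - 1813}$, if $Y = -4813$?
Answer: $\frac{8967}{5122} \approx 1.7507$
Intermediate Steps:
$\frac{M + Y}{-3309 - 1813} = \frac{-4154 - 4813}{-3309 - 1813} = - \frac{8967}{-5122} = \left(-8967\right) \left(- \frac{1}{5122}\right) = \frac{8967}{5122}$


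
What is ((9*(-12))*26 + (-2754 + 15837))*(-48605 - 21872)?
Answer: -724151175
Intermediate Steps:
((9*(-12))*26 + (-2754 + 15837))*(-48605 - 21872) = (-108*26 + 13083)*(-70477) = (-2808 + 13083)*(-70477) = 10275*(-70477) = -724151175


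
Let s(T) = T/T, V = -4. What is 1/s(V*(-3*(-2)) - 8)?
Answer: 1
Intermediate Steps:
s(T) = 1
1/s(V*(-3*(-2)) - 8) = 1/1 = 1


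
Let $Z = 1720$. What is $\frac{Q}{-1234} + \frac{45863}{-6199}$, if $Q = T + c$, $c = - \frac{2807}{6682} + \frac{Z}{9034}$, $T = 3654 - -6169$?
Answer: $- \frac{3546041146761985}{230883744854204} \approx -15.359$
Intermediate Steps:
$T = 9823$ ($T = 3654 + 6169 = 9823$)
$c = - \frac{6932699}{30182594}$ ($c = - \frac{2807}{6682} + \frac{1720}{9034} = \left(-2807\right) \frac{1}{6682} + 1720 \cdot \frac{1}{9034} = - \frac{2807}{6682} + \frac{860}{4517} = - \frac{6932699}{30182594} \approx -0.22969$)
$Q = \frac{296476688163}{30182594}$ ($Q = 9823 - \frac{6932699}{30182594} = \frac{296476688163}{30182594} \approx 9822.8$)
$\frac{Q}{-1234} + \frac{45863}{-6199} = \frac{296476688163}{30182594 \left(-1234\right)} + \frac{45863}{-6199} = \frac{296476688163}{30182594} \left(- \frac{1}{1234}\right) + 45863 \left(- \frac{1}{6199}\right) = - \frac{296476688163}{37245320996} - \frac{45863}{6199} = - \frac{3546041146761985}{230883744854204}$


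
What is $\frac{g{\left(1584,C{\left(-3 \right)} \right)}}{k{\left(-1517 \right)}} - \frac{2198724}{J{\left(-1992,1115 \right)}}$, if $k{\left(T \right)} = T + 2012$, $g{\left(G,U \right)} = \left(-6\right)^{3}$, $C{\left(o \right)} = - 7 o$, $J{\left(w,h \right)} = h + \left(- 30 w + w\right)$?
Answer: $- \frac{11122092}{294415} \approx -37.777$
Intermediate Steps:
$J{\left(w,h \right)} = h - 29 w$
$g{\left(G,U \right)} = -216$
$k{\left(T \right)} = 2012 + T$
$\frac{g{\left(1584,C{\left(-3 \right)} \right)}}{k{\left(-1517 \right)}} - \frac{2198724}{J{\left(-1992,1115 \right)}} = - \frac{216}{2012 - 1517} - \frac{2198724}{1115 - -57768} = - \frac{216}{495} - \frac{2198724}{1115 + 57768} = \left(-216\right) \frac{1}{495} - \frac{2198724}{58883} = - \frac{24}{55} - \frac{199884}{5353} = - \frac{11122092}{294415}$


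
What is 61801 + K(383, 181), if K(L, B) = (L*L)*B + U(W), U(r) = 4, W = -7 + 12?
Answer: 26612514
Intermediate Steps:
W = 5
K(L, B) = 4 + B*L² (K(L, B) = (L*L)*B + 4 = L²*B + 4 = B*L² + 4 = 4 + B*L²)
61801 + K(383, 181) = 61801 + (4 + 181*383²) = 61801 + (4 + 181*146689) = 61801 + (4 + 26550709) = 61801 + 26550713 = 26612514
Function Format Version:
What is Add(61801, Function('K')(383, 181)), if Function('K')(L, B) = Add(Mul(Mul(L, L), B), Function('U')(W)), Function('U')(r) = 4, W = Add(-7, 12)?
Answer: 26612514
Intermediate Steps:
W = 5
Function('K')(L, B) = Add(4, Mul(B, Pow(L, 2))) (Function('K')(L, B) = Add(Mul(Mul(L, L), B), 4) = Add(Mul(Pow(L, 2), B), 4) = Add(Mul(B, Pow(L, 2)), 4) = Add(4, Mul(B, Pow(L, 2))))
Add(61801, Function('K')(383, 181)) = Add(61801, Add(4, Mul(181, Pow(383, 2)))) = Add(61801, Add(4, Mul(181, 146689))) = Add(61801, Add(4, 26550709)) = Add(61801, 26550713) = 26612514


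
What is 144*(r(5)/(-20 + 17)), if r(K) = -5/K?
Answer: 48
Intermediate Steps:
144*(r(5)/(-20 + 17)) = 144*((-5/5)/(-20 + 17)) = 144*((-5*⅕)/(-3)) = 144*(-⅓*(-1)) = 144*(⅓) = 48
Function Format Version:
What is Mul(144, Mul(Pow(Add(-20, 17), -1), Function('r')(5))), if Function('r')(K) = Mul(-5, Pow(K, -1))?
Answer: 48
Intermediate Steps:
Mul(144, Mul(Pow(Add(-20, 17), -1), Function('r')(5))) = Mul(144, Mul(Pow(Add(-20, 17), -1), Mul(-5, Pow(5, -1)))) = Mul(144, Mul(Pow(-3, -1), Mul(-5, Rational(1, 5)))) = Mul(144, Mul(Rational(-1, 3), -1)) = Mul(144, Rational(1, 3)) = 48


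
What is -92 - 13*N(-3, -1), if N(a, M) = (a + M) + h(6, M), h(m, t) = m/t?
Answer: 38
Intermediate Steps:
N(a, M) = M + a + 6/M (N(a, M) = (a + M) + 6/M = (M + a) + 6/M = M + a + 6/M)
-92 - 13*N(-3, -1) = -92 - 13*(-1 - 3 + 6/(-1)) = -92 - 13*(-1 - 3 + 6*(-1)) = -92 - 13*(-1 - 3 - 6) = -92 - 13*(-10) = -92 + 130 = 38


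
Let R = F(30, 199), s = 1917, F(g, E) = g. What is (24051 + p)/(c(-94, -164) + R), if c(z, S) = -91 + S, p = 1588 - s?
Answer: -23722/225 ≈ -105.43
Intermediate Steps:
p = -329 (p = 1588 - 1*1917 = 1588 - 1917 = -329)
R = 30
(24051 + p)/(c(-94, -164) + R) = (24051 - 329)/((-91 - 164) + 30) = 23722/(-255 + 30) = 23722/(-225) = 23722*(-1/225) = -23722/225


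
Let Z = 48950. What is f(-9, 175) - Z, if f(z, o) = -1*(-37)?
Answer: -48913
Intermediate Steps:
f(z, o) = 37
f(-9, 175) - Z = 37 - 1*48950 = 37 - 48950 = -48913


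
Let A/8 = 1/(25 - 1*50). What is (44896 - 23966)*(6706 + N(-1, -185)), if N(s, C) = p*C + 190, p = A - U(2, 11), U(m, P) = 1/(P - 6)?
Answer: 146346746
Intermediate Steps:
U(m, P) = 1/(-6 + P)
A = -8/25 (A = 8/(25 - 1*50) = 8/(25 - 50) = 8/(-25) = 8*(-1/25) = -8/25 ≈ -0.32000)
p = -13/25 (p = -8/25 - 1/(-6 + 11) = -8/25 - 1/5 = -8/25 - 1*⅕ = -8/25 - ⅕ = -13/25 ≈ -0.52000)
N(s, C) = 190 - 13*C/25 (N(s, C) = -13*C/25 + 190 = 190 - 13*C/25)
(44896 - 23966)*(6706 + N(-1, -185)) = (44896 - 23966)*(6706 + (190 - 13/25*(-185))) = 20930*(6706 + (190 + 481/5)) = 20930*(6706 + 1431/5) = 20930*(34961/5) = 146346746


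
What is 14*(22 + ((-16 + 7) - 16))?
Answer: -42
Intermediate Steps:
14*(22 + ((-16 + 7) - 16)) = 14*(22 + (-9 - 16)) = 14*(22 - 25) = 14*(-3) = -42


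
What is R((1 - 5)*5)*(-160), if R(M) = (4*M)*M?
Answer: -256000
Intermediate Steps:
R(M) = 4*M²
R((1 - 5)*5)*(-160) = (4*((1 - 5)*5)²)*(-160) = (4*(-4*5)²)*(-160) = (4*(-20)²)*(-160) = (4*400)*(-160) = 1600*(-160) = -256000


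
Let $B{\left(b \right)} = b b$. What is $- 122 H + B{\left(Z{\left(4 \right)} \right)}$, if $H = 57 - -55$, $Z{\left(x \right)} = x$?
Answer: $-13648$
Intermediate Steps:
$B{\left(b \right)} = b^{2}$
$H = 112$ ($H = 57 + 55 = 112$)
$- 122 H + B{\left(Z{\left(4 \right)} \right)} = \left(-122\right) 112 + 4^{2} = -13664 + 16 = -13648$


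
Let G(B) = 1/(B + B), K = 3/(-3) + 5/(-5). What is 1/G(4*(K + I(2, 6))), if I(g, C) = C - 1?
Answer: 24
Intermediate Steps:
K = -2 (K = 3*(-1/3) + 5*(-1/5) = -1 - 1 = -2)
I(g, C) = -1 + C
G(B) = 1/(2*B)
1/G(4*(K + I(2, 6))) = 1/(1/(2*((4*(-2 + (-1 + 6)))))) = 1/(1/(2*((4*(-2 + 5))))) = 1/(1/(2*((4*3)))) = 1/((1/2)/12) = 1/((1/2)*(1/12)) = 1/(1/24) = 24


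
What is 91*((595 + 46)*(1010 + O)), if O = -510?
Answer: 29165500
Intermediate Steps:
91*((595 + 46)*(1010 + O)) = 91*((595 + 46)*(1010 - 510)) = 91*(641*500) = 91*320500 = 29165500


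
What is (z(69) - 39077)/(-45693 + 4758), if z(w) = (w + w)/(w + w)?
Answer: 39076/40935 ≈ 0.95459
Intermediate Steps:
z(w) = 1 (z(w) = (2*w)/((2*w)) = (2*w)*(1/(2*w)) = 1)
(z(69) - 39077)/(-45693 + 4758) = (1 - 39077)/(-45693 + 4758) = -39076/(-40935) = -39076*(-1/40935) = 39076/40935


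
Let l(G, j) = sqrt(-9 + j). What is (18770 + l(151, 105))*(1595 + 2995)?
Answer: 86154300 + 18360*sqrt(6) ≈ 8.6199e+7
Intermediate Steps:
(18770 + l(151, 105))*(1595 + 2995) = (18770 + sqrt(-9 + 105))*(1595 + 2995) = (18770 + sqrt(96))*4590 = (18770 + 4*sqrt(6))*4590 = 86154300 + 18360*sqrt(6)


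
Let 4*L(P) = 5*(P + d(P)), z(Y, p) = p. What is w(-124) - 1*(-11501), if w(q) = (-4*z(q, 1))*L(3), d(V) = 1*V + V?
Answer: 11456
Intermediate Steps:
d(V) = 2*V (d(V) = V + V = 2*V)
L(P) = 15*P/4 (L(P) = (5*(P + 2*P))/4 = (5*(3*P))/4 = (15*P)/4 = 15*P/4)
w(q) = -45 (w(q) = (-4*1)*((15/4)*3) = -4*45/4 = -45)
w(-124) - 1*(-11501) = -45 - 1*(-11501) = -45 + 11501 = 11456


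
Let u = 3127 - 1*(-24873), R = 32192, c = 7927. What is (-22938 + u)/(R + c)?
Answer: 5062/40119 ≈ 0.12617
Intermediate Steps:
u = 28000 (u = 3127 + 24873 = 28000)
(-22938 + u)/(R + c) = (-22938 + 28000)/(32192 + 7927) = 5062/40119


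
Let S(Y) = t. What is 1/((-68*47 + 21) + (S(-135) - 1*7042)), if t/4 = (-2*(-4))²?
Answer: -1/9961 ≈ -0.00010039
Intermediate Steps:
t = 256 (t = 4*(-2*(-4))² = 4*8² = 4*64 = 256)
S(Y) = 256
1/((-68*47 + 21) + (S(-135) - 1*7042)) = 1/((-68*47 + 21) + (256 - 1*7042)) = 1/((-3196 + 21) + (256 - 7042)) = 1/(-3175 - 6786) = 1/(-9961) = -1/9961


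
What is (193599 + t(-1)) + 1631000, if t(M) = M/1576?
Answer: 2875568023/1576 ≈ 1.8246e+6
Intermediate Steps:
t(M) = M/1576 (t(M) = M*(1/1576) = M/1576)
(193599 + t(-1)) + 1631000 = (193599 + (1/1576)*(-1)) + 1631000 = (193599 - 1/1576) + 1631000 = 305112023/1576 + 1631000 = 2875568023/1576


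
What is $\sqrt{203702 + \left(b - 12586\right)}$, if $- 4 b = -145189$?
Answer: $\frac{\sqrt{909653}}{2} \approx 476.88$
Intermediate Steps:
$b = \frac{145189}{4}$ ($b = \left(- \frac{1}{4}\right) \left(-145189\right) = \frac{145189}{4} \approx 36297.0$)
$\sqrt{203702 + \left(b - 12586\right)} = \sqrt{203702 + \left(\frac{145189}{4} - 12586\right)} = \sqrt{203702 + \frac{94845}{4}} = \sqrt{\frac{909653}{4}} = \frac{\sqrt{909653}}{2}$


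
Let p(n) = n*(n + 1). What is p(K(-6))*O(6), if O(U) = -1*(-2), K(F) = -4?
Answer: 24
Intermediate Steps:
p(n) = n*(1 + n)
O(U) = 2
p(K(-6))*O(6) = -4*(1 - 4)*2 = -4*(-3)*2 = 12*2 = 24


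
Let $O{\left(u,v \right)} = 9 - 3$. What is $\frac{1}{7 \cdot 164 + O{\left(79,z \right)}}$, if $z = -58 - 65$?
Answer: $\frac{1}{1154} \approx 0.00086655$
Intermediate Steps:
$z = -123$ ($z = -58 - 65 = -123$)
$O{\left(u,v \right)} = 6$ ($O{\left(u,v \right)} = 9 - 3 = 6$)
$\frac{1}{7 \cdot 164 + O{\left(79,z \right)}} = \frac{1}{7 \cdot 164 + 6} = \frac{1}{1148 + 6} = \frac{1}{1154}$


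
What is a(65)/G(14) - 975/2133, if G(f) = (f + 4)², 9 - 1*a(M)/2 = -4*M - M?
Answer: 10268/6399 ≈ 1.6046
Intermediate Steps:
a(M) = 18 + 10*M (a(M) = 18 - 2*(-4*M - M) = 18 - (-10)*M = 18 + 10*M)
G(f) = (4 + f)²
a(65)/G(14) - 975/2133 = (18 + 10*65)/((4 + 14)²) - 975/2133 = (18 + 650)/(18²) - 975*1/2133 = 668/324 - 325/711 = 668*(1/324) - 325/711 = 167/81 - 325/711 = 10268/6399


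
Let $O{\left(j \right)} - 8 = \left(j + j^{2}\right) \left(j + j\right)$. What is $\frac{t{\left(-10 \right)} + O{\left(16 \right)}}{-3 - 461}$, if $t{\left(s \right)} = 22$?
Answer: $- \frac{4367}{232} \approx -18.823$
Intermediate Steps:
$O{\left(j \right)} = 8 + 2 j \left(j + j^{2}\right)$ ($O{\left(j \right)} = 8 + \left(j + j^{2}\right) \left(j + j\right) = 8 + \left(j + j^{2}\right) 2 j = 8 + 2 j \left(j + j^{2}\right)$)
$\frac{t{\left(-10 \right)} + O{\left(16 \right)}}{-3 - 461} = \frac{22 + \left(8 + 2 \cdot 16^{2} + 2 \cdot 16^{3}\right)}{-3 - 461} = \frac{22 + \left(8 + 2 \cdot 256 + 2 \cdot 4096\right)}{-464} = \left(22 + \left(8 + 512 + 8192\right)\right) \left(- \frac{1}{464}\right) = \left(22 + 8712\right) \left(- \frac{1}{464}\right) = 8734 \left(- \frac{1}{464}\right) = - \frac{4367}{232}$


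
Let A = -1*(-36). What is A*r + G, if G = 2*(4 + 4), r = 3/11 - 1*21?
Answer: -8032/11 ≈ -730.18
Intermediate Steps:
r = -228/11 (r = 3*(1/11) - 21 = 3/11 - 21 = -228/11 ≈ -20.727)
A = 36
G = 16 (G = 2*8 = 16)
A*r + G = 36*(-228/11) + 16 = -8208/11 + 16 = -8032/11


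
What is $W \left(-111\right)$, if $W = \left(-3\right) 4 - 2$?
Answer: $1554$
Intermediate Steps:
$W = -14$ ($W = -12 - 2 = -14$)
$W \left(-111\right) = \left(-14\right) \left(-111\right) = 1554$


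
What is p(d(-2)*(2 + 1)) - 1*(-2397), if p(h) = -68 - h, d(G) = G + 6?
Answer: 2317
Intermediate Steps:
d(G) = 6 + G
p(d(-2)*(2 + 1)) - 1*(-2397) = (-68 - (6 - 2)*(2 + 1)) - 1*(-2397) = (-68 - 4*3) + 2397 = (-68 - 1*12) + 2397 = (-68 - 12) + 2397 = -80 + 2397 = 2317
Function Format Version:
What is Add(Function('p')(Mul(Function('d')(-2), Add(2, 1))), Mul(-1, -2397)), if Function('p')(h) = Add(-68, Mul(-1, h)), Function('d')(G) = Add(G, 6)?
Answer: 2317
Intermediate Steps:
Function('d')(G) = Add(6, G)
Add(Function('p')(Mul(Function('d')(-2), Add(2, 1))), Mul(-1, -2397)) = Add(Add(-68, Mul(-1, Mul(Add(6, -2), Add(2, 1)))), Mul(-1, -2397)) = Add(Add(-68, Mul(-1, Mul(4, 3))), 2397) = Add(Add(-68, Mul(-1, 12)), 2397) = Add(Add(-68, -12), 2397) = Add(-80, 2397) = 2317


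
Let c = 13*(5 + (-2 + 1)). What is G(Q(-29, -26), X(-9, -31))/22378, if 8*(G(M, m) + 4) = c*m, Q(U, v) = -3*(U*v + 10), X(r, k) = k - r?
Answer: -147/22378 ≈ -0.0065690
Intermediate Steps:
c = 52 (c = 13*(5 - 1) = 13*4 = 52)
Q(U, v) = -30 - 3*U*v (Q(U, v) = -3*(10 + U*v) = -30 - 3*U*v)
G(M, m) = -4 + 13*m/2 (G(M, m) = -4 + (52*m)/8 = -4 + 13*m/2)
G(Q(-29, -26), X(-9, -31))/22378 = (-4 + 13*(-31 - 1*(-9))/2)/22378 = (-4 + 13*(-31 + 9)/2)*(1/22378) = (-4 + (13/2)*(-22))*(1/22378) = (-4 - 143)*(1/22378) = -147*1/22378 = -147/22378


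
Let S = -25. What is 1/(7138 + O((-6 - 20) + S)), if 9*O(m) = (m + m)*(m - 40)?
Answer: 3/24508 ≈ 0.00012241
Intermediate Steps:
O(m) = 2*m*(-40 + m)/9 (O(m) = ((m + m)*(m - 40))/9 = ((2*m)*(-40 + m))/9 = (2*m*(-40 + m))/9 = 2*m*(-40 + m)/9)
1/(7138 + O((-6 - 20) + S)) = 1/(7138 + 2*((-6 - 20) - 25)*(-40 + ((-6 - 20) - 25))/9) = 1/(7138 + 2*(-26 - 25)*(-40 + (-26 - 25))/9) = 1/(7138 + (2/9)*(-51)*(-40 - 51)) = 1/(7138 + (2/9)*(-51)*(-91)) = 1/(7138 + 3094/3) = 1/(24508/3) = 3/24508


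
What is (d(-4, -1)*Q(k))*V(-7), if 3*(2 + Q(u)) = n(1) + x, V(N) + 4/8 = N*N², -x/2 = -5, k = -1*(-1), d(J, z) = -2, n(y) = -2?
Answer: 458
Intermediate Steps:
k = 1
x = 10 (x = -2*(-5) = 10)
V(N) = -½ + N³ (V(N) = -½ + N*N² = -½ + N³)
Q(u) = ⅔ (Q(u) = -2 + (-2 + 10)/3 = -2 + (⅓)*8 = -2 + 8/3 = ⅔)
(d(-4, -1)*Q(k))*V(-7) = (-2*⅔)*(-½ + (-7)³) = -4*(-½ - 343)/3 = -4/3*(-687/2) = 458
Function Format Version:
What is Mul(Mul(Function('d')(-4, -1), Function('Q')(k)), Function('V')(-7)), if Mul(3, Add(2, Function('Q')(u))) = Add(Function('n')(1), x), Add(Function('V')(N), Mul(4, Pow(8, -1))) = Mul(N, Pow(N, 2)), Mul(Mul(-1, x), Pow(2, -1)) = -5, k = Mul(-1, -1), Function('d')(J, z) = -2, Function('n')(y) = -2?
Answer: 458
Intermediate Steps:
k = 1
x = 10 (x = Mul(-2, -5) = 10)
Function('V')(N) = Add(Rational(-1, 2), Pow(N, 3)) (Function('V')(N) = Add(Rational(-1, 2), Mul(N, Pow(N, 2))) = Add(Rational(-1, 2), Pow(N, 3)))
Function('Q')(u) = Rational(2, 3) (Function('Q')(u) = Add(-2, Mul(Rational(1, 3), Add(-2, 10))) = Add(-2, Mul(Rational(1, 3), 8)) = Add(-2, Rational(8, 3)) = Rational(2, 3))
Mul(Mul(Function('d')(-4, -1), Function('Q')(k)), Function('V')(-7)) = Mul(Mul(-2, Rational(2, 3)), Add(Rational(-1, 2), Pow(-7, 3))) = Mul(Rational(-4, 3), Add(Rational(-1, 2), -343)) = Mul(Rational(-4, 3), Rational(-687, 2)) = 458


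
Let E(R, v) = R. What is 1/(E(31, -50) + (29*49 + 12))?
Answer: 1/1464 ≈ 0.00068306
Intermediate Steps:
1/(E(31, -50) + (29*49 + 12)) = 1/(31 + (29*49 + 12)) = 1/(31 + (1421 + 12)) = 1/(31 + 1433) = 1/1464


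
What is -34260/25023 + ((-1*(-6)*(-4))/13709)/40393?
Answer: -6323798214724/4618809040217 ≈ -1.3691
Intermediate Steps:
-34260/25023 + ((-1*(-6)*(-4))/13709)/40393 = -34260*1/25023 + ((6*(-4))*(1/13709))*(1/40393) = -11420/8341 - 24*1/13709*(1/40393) = -11420/8341 - 24/13709*1/40393 = -11420/8341 - 24/553747637 = -6323798214724/4618809040217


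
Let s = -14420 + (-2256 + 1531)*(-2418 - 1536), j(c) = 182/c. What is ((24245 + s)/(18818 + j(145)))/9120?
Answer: 27805925/1659105536 ≈ 0.016760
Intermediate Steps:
s = 2852230 (s = -14420 - 725*(-3954) = -14420 + 2866650 = 2852230)
((24245 + s)/(18818 + j(145)))/9120 = ((24245 + 2852230)/(18818 + 182/145))/9120 = (2876475/(18818 + 182*(1/145)))*(1/9120) = (2876475/(18818 + 182/145))*(1/9120) = (2876475/(2728792/145))*(1/9120) = (2876475*(145/2728792))*(1/9120) = (417088875/2728792)*(1/9120) = 27805925/1659105536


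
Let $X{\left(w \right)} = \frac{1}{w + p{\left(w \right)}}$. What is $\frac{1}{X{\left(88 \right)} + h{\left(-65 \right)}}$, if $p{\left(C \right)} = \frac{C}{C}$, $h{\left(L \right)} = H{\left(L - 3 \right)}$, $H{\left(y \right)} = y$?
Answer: $- \frac{89}{6051} \approx -0.014708$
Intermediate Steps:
$h{\left(L \right)} = -3 + L$ ($h{\left(L \right)} = L - 3 = -3 + L$)
$p{\left(C \right)} = 1$
$X{\left(w \right)} = \frac{1}{1 + w}$ ($X{\left(w \right)} = \frac{1}{w + 1} = \frac{1}{1 + w}$)
$\frac{1}{X{\left(88 \right)} + h{\left(-65 \right)}} = \frac{1}{\frac{1}{1 + 88} - 68} = \frac{1}{\frac{1}{89} - 68} = \frac{1}{- \frac{6051}{89}} = - \frac{89}{6051}$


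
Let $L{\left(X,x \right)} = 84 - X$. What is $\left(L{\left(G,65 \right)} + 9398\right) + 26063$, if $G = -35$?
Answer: $35580$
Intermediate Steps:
$\left(L{\left(G,65 \right)} + 9398\right) + 26063 = \left(\left(84 - -35\right) + 9398\right) + 26063 = \left(\left(84 + 35\right) + 9398\right) + 26063 = \left(119 + 9398\right) + 26063 = 9517 + 26063 = 35580$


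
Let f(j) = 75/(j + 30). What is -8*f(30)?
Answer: -10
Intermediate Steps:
f(j) = 75/(30 + j)
-8*f(30) = -600/(30 + 30) = -600/60 = -8*5/4 = -10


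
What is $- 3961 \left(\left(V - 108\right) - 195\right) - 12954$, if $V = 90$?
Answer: $830739$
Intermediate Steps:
$- 3961 \left(\left(V - 108\right) - 195\right) - 12954 = - 3961 \left(\left(90 - 108\right) - 195\right) - 12954 = - 3961 \left(-18 - 195\right) - 12954 = \left(-3961\right) \left(-213\right) - 12954 = 843693 - 12954 = 830739$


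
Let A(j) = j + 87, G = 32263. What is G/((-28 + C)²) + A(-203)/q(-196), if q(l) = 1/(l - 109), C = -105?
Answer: 89409869/2527 ≈ 35382.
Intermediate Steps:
q(l) = 1/(-109 + l)
A(j) = 87 + j
G/((-28 + C)²) + A(-203)/q(-196) = 32263/((-28 - 105)²) + (87 - 203)/(1/(-109 - 196)) = 32263/((-133)²) - 116/(1/(-305)) = 32263/17689 - 116/(-1/305) = 32263*(1/17689) - 116*(-305) = 4609/2527 + 35380 = 89409869/2527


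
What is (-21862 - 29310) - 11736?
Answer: -62908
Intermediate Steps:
(-21862 - 29310) - 11736 = -51172 - 11736 = -62908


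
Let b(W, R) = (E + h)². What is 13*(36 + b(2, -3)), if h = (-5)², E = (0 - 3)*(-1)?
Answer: 10660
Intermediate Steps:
E = 3 (E = -3*(-1) = 3)
h = 25
b(W, R) = 784 (b(W, R) = (3 + 25)² = 28² = 784)
13*(36 + b(2, -3)) = 13*(36 + 784) = 13*820 = 10660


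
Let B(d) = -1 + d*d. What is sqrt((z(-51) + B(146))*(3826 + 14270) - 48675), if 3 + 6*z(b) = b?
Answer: sqrt(385504701) ≈ 19634.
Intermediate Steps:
B(d) = -1 + d**2
z(b) = -1/2 + b/6
sqrt((z(-51) + B(146))*(3826 + 14270) - 48675) = sqrt(((-1/2 + (1/6)*(-51)) + (-1 + 146**2))*(3826 + 14270) - 48675) = sqrt(((-1/2 - 17/2) + (-1 + 21316))*18096 - 48675) = sqrt((-9 + 21315)*18096 - 48675) = sqrt(21306*18096 - 48675) = sqrt(385553376 - 48675) = sqrt(385504701)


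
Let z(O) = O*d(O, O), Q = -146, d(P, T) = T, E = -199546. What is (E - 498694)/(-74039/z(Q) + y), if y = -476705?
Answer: 14883683840/10161517819 ≈ 1.4647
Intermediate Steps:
z(O) = O² (z(O) = O*O = O²)
(E - 498694)/(-74039/z(Q) + y) = (-199546 - 498694)/(-74039/((-146)²) - 476705) = -698240/(-74039/21316 - 476705) = -698240/(-10161517819/21316) = -698240*(-21316/10161517819) = 14883683840/10161517819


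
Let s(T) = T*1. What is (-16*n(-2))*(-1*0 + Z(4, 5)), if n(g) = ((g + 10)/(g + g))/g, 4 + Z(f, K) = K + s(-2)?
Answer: 16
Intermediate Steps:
s(T) = T
Z(f, K) = -6 + K (Z(f, K) = -4 + (K - 2) = -4 + (-2 + K) = -6 + K)
n(g) = (10 + g)/(2*g²) (n(g) = ((10 + g)/((2*g)))/g = ((10 + g)*(1/(2*g)))/g = ((10 + g)/(2*g))/g = (10 + g)/(2*g²))
(-16*n(-2))*(-1*0 + Z(4, 5)) = (-8*(10 - 2)/(-2)²)*(-1*0 + (-6 + 5)) = (-8*8/4)*(0 - 1) = -16*1*(-1) = -16*(-1) = 16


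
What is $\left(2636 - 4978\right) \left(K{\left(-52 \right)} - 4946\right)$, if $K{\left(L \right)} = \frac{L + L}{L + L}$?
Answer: $11581190$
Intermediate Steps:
$K{\left(L \right)} = 1$ ($K{\left(L \right)} = \frac{2 L}{2 L} = 2 L \frac{1}{2 L} = 1$)
$\left(2636 - 4978\right) \left(K{\left(-52 \right)} - 4946\right) = \left(2636 - 4978\right) \left(1 - 4946\right) = \left(-2342\right) \left(-4945\right) = 11581190$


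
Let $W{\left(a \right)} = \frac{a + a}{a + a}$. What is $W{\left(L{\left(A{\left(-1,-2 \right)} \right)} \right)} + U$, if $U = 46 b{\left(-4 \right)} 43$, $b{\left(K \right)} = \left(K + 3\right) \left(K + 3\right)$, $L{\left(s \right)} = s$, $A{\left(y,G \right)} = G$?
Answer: $1979$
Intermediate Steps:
$b{\left(K \right)} = \left(3 + K\right)^{2}$ ($b{\left(K \right)} = \left(3 + K\right) \left(3 + K\right) = \left(3 + K\right)^{2}$)
$W{\left(a \right)} = 1$ ($W{\left(a \right)} = \frac{2 a}{2 a} = 2 a \frac{1}{2 a} = 1$)
$U = 1978$ ($U = 46 \left(3 - 4\right)^{2} \cdot 43 = 46 \left(-1\right)^{2} \cdot 43 = 46 \cdot 1 \cdot 43 = 46 \cdot 43 = 1978$)
$W{\left(L{\left(A{\left(-1,-2 \right)} \right)} \right)} + U = 1 + 1978 = 1979$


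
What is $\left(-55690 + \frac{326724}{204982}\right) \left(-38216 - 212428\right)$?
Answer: $\frac{1430565775915632}{102491} \approx 1.3958 \cdot 10^{10}$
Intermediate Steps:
$\left(-55690 + \frac{326724}{204982}\right) \left(-38216 - 212428\right) = \left(-55690 + 326724 \cdot \frac{1}{204982}\right) \left(-250644\right) = \left(-55690 + \frac{163362}{102491}\right) \left(-250644\right) = \left(- \frac{5707560428}{102491}\right) \left(-250644\right) = \frac{1430565775915632}{102491}$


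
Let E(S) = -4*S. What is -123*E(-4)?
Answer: -1968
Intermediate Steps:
-123*E(-4) = -(-492)*(-4) = -123*16 = -1968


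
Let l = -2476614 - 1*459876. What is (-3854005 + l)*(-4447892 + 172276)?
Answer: 29033549069920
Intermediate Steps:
l = -2936490 (l = -2476614 - 459876 = -2936490)
(-3854005 + l)*(-4447892 + 172276) = (-3854005 - 2936490)*(-4447892 + 172276) = -6790495*(-4275616) = 29033549069920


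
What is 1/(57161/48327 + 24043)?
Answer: 48327/1161983222 ≈ 4.1590e-5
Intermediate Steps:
1/(57161/48327 + 24043) = 1/(1161983222/48327) = 48327/1161983222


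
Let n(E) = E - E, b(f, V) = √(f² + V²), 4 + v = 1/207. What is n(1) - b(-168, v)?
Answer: -√1210054105/207 ≈ -168.05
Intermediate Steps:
v = -827/207 (v = -4 + 1/207 = -827/207 ≈ -3.9952)
b(f, V) = √(V² + f²)
n(E) = 0
n(1) - b(-168, v) = 0 - √((-827/207)² + (-168)²) = 0 - √(683929/42849 + 28224) = 0 - √(1210054105/42849) = 0 - √1210054105/207 = -√1210054105/207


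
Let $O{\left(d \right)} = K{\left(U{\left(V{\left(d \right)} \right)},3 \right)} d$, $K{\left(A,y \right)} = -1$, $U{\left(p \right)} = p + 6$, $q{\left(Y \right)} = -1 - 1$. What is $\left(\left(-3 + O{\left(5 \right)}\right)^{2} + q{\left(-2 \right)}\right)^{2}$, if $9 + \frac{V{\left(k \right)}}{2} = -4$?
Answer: $3844$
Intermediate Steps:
$V{\left(k \right)} = -26$ ($V{\left(k \right)} = -18 + 2 \left(-4\right) = -18 - 8 = -26$)
$q{\left(Y \right)} = -2$
$U{\left(p \right)} = 6 + p$
$O{\left(d \right)} = - d$
$\left(\left(-3 + O{\left(5 \right)}\right)^{2} + q{\left(-2 \right)}\right)^{2} = \left(\left(-3 - 5\right)^{2} - 2\right)^{2} = \left(\left(-8\right)^{2} - 2\right)^{2} = \left(64 - 2\right)^{2} = 62^{2} = 3844$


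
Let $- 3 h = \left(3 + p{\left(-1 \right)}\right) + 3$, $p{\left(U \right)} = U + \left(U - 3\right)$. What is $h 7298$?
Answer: $- \frac{7298}{3} \approx -2432.7$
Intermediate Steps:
$p{\left(U \right)} = -3 + 2 U$ ($p{\left(U \right)} = U + \left(U - 3\right) = U + \left(-3 + U\right) = -3 + 2 U$)
$h = - \frac{1}{3}$ ($h = - \frac{\left(3 + \left(-3 + 2 \left(-1\right)\right)\right) + 3}{3} = - \frac{\left(3 - 5\right) + 3}{3} = - \frac{-2 + 3}{3} = \left(- \frac{1}{3}\right) 1 = - \frac{1}{3} \approx -0.33333$)
$h 7298 = \left(- \frac{1}{3}\right) 7298 = - \frac{7298}{3}$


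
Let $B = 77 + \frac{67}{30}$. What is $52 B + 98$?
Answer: $\frac{63272}{15} \approx 4218.1$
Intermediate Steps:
$B = \frac{2377}{30}$ ($B = 77 + 67 \cdot \frac{1}{30} = 77 + \frac{67}{30} = \frac{2377}{30} \approx 79.233$)
$52 B + 98 = 52 \cdot \frac{2377}{30} + 98 = \frac{61802}{15} + 98 = \frac{63272}{15}$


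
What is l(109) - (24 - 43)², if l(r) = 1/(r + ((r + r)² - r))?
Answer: -17156163/47524 ≈ -361.00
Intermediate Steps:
l(r) = 1/(4*r²) (l(r) = 1/(r + ((2*r)² - r)) = 1/(r + (4*r² - r)) = 1/(r + (-r + 4*r²)) = 1/(4*r²))
l(109) - (24 - 43)² = (¼)/109² - (24 - 43)² = (¼)*(1/11881) - 1*(-19)² = 1/47524 - 1*361 = 1/47524 - 361 = -17156163/47524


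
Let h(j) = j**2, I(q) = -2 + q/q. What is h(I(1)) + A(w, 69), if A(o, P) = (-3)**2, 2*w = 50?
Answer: 10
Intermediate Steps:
w = 25 (w = (1/2)*50 = 25)
I(q) = -1 (I(q) = -2 + 1 = -1)
A(o, P) = 9
h(I(1)) + A(w, 69) = (-1)**2 + 9 = 1 + 9 = 10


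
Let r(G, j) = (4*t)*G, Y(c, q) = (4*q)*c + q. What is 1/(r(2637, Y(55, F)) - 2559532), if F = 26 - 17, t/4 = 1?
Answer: -1/2517340 ≈ -3.9724e-7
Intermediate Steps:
t = 4 (t = 4*1 = 4)
F = 9
Y(c, q) = q + 4*c*q (Y(c, q) = 4*c*q + q = q + 4*c*q)
r(G, j) = 16*G (r(G, j) = (4*4)*G = 16*G)
1/(r(2637, Y(55, F)) - 2559532) = 1/(16*2637 - 2559532) = 1/(42192 - 2559532) = 1/(-2517340) = -1/2517340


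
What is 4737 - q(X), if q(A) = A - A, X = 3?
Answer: 4737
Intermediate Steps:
q(A) = 0
4737 - q(X) = 4737 - 1*0 = 4737 + 0 = 4737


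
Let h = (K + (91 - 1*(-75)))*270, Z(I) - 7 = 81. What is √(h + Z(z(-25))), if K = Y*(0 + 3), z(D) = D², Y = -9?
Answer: √37618 ≈ 193.95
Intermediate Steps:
Z(I) = 88 (Z(I) = 7 + 81 = 88)
K = -27 (K = -9*(0 + 3) = -9*3 = -27)
h = 37530 (h = (-27 + (91 - 1*(-75)))*270 = (-27 + (91 + 75))*270 = (-27 + 166)*270 = 139*270 = 37530)
√(h + Z(z(-25))) = √(37530 + 88) = √37618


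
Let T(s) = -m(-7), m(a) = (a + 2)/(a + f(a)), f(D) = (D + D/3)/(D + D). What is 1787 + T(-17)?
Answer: 33938/19 ≈ 1786.2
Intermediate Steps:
f(D) = ⅔ (f(D) = (D + D*(⅓))/((2*D)) = (D + D/3)*(1/(2*D)) = (4*D/3)*(1/(2*D)) = ⅔)
m(a) = (2 + a)/(⅔ + a) (m(a) = (a + 2)/(a + ⅔) = (2 + a)/(⅔ + a))
T(s) = -15/19 (T(s) = -3*(2 - 7)/(2 + 3*(-7)) = -3*(-5)/(2 - 21) = -3*(-5)/(-19) = -3*(-1)*(-5)/19 = -1*15/19 = -15/19)
1787 + T(-17) = 1787 - 15/19 = 33938/19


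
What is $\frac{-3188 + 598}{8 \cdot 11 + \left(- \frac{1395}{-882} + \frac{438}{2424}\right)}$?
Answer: $- \frac{10254328}{355387} \approx -28.854$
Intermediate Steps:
$\frac{-3188 + 598}{8 \cdot 11 + \left(- \frac{1395}{-882} + \frac{438}{2424}\right)} = - \frac{2590}{88 + \left(\left(-1395\right) \left(- \frac{1}{882}\right) + 438 \cdot \frac{1}{2424}\right)} = - \frac{2590}{88 + \left(\frac{155}{98} + \frac{73}{404}\right)} = - \frac{2590}{88 + \frac{34887}{19796}} = - \frac{2590}{\frac{1776935}{19796}} = \left(-2590\right) \frac{19796}{1776935} = - \frac{10254328}{355387}$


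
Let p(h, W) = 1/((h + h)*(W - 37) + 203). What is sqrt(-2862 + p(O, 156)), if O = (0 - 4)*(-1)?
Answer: I*sqrt(3817978395)/1155 ≈ 53.498*I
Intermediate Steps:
O = 4 (O = -4*(-1) = 4)
p(h, W) = 1/(203 + 2*h*(-37 + W)) (p(h, W) = 1/((2*h)*(-37 + W) + 203) = 1/(2*h*(-37 + W) + 203) = 1/(203 + 2*h*(-37 + W)))
sqrt(-2862 + p(O, 156)) = sqrt(-2862 + 1/(203 - 74*4 + 2*156*4)) = sqrt(-2862 + 1/(203 - 296 + 1248)) = sqrt(-2862 + 1/1155) = sqrt(-3305609/1155) = I*sqrt(3817978395)/1155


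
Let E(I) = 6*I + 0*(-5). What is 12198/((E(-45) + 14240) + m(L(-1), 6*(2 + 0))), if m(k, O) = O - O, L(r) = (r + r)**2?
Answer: 6099/6985 ≈ 0.87316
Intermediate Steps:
E(I) = 6*I (E(I) = 6*I + 0 = 6*I)
L(r) = 4*r**2 (L(r) = (2*r)**2 = 4*r**2)
m(k, O) = 0
12198/((E(-45) + 14240) + m(L(-1), 6*(2 + 0))) = 12198/((6*(-45) + 14240) + 0) = 12198/((-270 + 14240) + 0) = 12198/(13970 + 0) = 12198/13970 = 12198*(1/13970) = 6099/6985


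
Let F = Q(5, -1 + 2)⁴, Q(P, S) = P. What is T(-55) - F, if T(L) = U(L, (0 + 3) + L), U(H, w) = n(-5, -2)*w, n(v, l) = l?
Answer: -521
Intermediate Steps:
U(H, w) = -2*w
T(L) = -6 - 2*L (T(L) = -2*((0 + 3) + L) = -2*(3 + L) = -6 - 2*L)
F = 625 (F = 5⁴ = 625)
T(-55) - F = (-6 - 2*(-55)) - 1*625 = (-6 + 110) - 625 = 104 - 625 = -521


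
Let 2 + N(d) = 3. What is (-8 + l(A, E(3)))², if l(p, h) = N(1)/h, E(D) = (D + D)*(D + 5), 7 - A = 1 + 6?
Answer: 146689/2304 ≈ 63.667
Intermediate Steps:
A = 0 (A = 7 - (1 + 6) = 7 - 1*7 = 7 - 7 = 0)
N(d) = 1 (N(d) = -2 + 3 = 1)
E(D) = 2*D*(5 + D) (E(D) = (2*D)*(5 + D) = 2*D*(5 + D))
l(p, h) = 1/h
(-8 + l(A, E(3)))² = (-8 + 1/(2*3*(5 + 3)))² = (-8 + 1/(2*3*8))² = (-8 + 1/48)² = (-383/48)² = 146689/2304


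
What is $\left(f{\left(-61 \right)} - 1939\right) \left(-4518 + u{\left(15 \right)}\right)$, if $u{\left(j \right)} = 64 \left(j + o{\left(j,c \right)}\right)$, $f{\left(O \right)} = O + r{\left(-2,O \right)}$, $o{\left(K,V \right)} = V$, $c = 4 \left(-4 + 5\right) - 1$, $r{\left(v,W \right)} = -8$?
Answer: $6758928$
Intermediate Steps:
$c = 3$ ($c = 4 \cdot 1 - 1 = 4 - 1 = 3$)
$f{\left(O \right)} = -8 + O$ ($f{\left(O \right)} = O - 8 = -8 + O$)
$u{\left(j \right)} = 192 + 64 j$ ($u{\left(j \right)} = 64 \left(j + 3\right) = 64 \left(3 + j\right) = 192 + 64 j$)
$\left(f{\left(-61 \right)} - 1939\right) \left(-4518 + u{\left(15 \right)}\right) = \left(\left(-8 - 61\right) - 1939\right) \left(-4518 + \left(192 + 64 \cdot 15\right)\right) = \left(-69 - 1939\right) \left(-4518 + \left(192 + 960\right)\right) = - 2008 \left(-4518 + 1152\right) = \left(-2008\right) \left(-3366\right) = 6758928$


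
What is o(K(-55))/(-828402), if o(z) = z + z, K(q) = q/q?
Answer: -1/414201 ≈ -2.4143e-6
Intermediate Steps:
K(q) = 1
o(z) = 2*z
o(K(-55))/(-828402) = (2*1)/(-828402) = 2*(-1/828402) = -1/414201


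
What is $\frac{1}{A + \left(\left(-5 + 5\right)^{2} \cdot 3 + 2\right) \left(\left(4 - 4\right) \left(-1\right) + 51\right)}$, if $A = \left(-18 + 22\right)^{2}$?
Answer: $\frac{1}{118} \approx 0.0084746$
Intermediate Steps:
$A = 16$ ($A = 4^{2} = 16$)
$\frac{1}{A + \left(\left(-5 + 5\right)^{2} \cdot 3 + 2\right) \left(\left(4 - 4\right) \left(-1\right) + 51\right)} = \frac{1}{16 + \left(\left(-5 + 5\right)^{2} \cdot 3 + 2\right) \left(\left(4 - 4\right) \left(-1\right) + 51\right)} = \frac{1}{16 + \left(0^{2} \cdot 3 + 2\right) \left(0 \left(-1\right) + 51\right)} = \frac{1}{16 + \left(0 \cdot 3 + 2\right) \left(0 + 51\right)} = \frac{1}{16 + \left(0 + 2\right) 51} = \frac{1}{16 + 2 \cdot 51} = \frac{1}{16 + 102} = \frac{1}{118}$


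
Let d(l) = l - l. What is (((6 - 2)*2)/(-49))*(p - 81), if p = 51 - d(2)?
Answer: 240/49 ≈ 4.8980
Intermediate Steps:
d(l) = 0
p = 51 (p = 51 - 1*0 = 51 + 0 = 51)
(((6 - 2)*2)/(-49))*(p - 81) = (((6 - 2)*2)/(-49))*(51 - 81) = ((4*2)*(-1/49))*(-30) = (8*(-1/49))*(-30) = -8/49*(-30) = 240/49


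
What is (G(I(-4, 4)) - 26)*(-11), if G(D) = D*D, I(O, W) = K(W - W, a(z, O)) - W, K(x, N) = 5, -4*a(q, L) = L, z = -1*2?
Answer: 275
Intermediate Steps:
z = -2
a(q, L) = -L/4
I(O, W) = 5 - W
G(D) = D**2
(G(I(-4, 4)) - 26)*(-11) = ((5 - 1*4)**2 - 26)*(-11) = ((5 - 4)**2 - 26)*(-11) = (1**2 - 26)*(-11) = (1 - 26)*(-11) = -25*(-11) = 275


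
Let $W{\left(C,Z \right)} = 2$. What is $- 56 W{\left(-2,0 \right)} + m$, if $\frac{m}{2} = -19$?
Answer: $-150$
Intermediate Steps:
$m = -38$ ($m = 2 \left(-19\right) = -38$)
$- 56 W{\left(-2,0 \right)} + m = \left(-56\right) 2 - 38 = -112 - 38 = -150$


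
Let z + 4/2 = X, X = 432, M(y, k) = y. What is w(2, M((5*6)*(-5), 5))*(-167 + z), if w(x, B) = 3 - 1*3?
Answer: 0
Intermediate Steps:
w(x, B) = 0 (w(x, B) = 3 - 3 = 0)
z = 430 (z = -2 + 432 = 430)
w(2, M((5*6)*(-5), 5))*(-167 + z) = 0*(-167 + 430) = 0*263 = 0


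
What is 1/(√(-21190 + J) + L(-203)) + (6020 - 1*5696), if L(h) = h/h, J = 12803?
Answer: (-325*I + 324*√8387)/(√8387 - I) ≈ 324.0 - 0.010918*I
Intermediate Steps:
L(h) = 1
1/(√(-21190 + J) + L(-203)) + (6020 - 1*5696) = 1/(√(-21190 + 12803) + 1) + (6020 - 1*5696) = 1/(√(-8387) + 1) + (6020 - 5696) = 1/(I*√8387 + 1) + 324 = 1/(1 + I*√8387) + 324 = 324 + 1/(1 + I*√8387)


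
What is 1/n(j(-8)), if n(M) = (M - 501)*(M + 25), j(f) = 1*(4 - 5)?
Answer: -1/12048 ≈ -8.3001e-5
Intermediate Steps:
j(f) = -1 (j(f) = 1*(-1) = -1)
n(M) = (-501 + M)*(25 + M)
1/n(j(-8)) = 1/(-12525 + (-1)**2 - 476*(-1)) = 1/(-12525 + 1 + 476) = 1/(-12048) = -1/12048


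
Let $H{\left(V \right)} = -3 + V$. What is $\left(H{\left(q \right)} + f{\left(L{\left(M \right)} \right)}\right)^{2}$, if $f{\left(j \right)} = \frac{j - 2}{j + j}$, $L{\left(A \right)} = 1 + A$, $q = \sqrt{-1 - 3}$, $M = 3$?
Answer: $\frac{57}{16} - 11 i \approx 3.5625 - 11.0 i$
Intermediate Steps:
$q = 2 i$ ($q = \sqrt{-4} = 2 i \approx 2.0 i$)
$f{\left(j \right)} = \frac{-2 + j}{2 j}$
$\left(H{\left(q \right)} + f{\left(L{\left(M \right)} \right)}\right)^{2} = \left(\left(-3 + 2 i\right) + \frac{-2 + \left(1 + 3\right)}{2 \left(1 + 3\right)}\right)^{2} = \left(\left(-3 + 2 i\right) + \frac{-2 + 4}{2 \cdot 4}\right)^{2} = \left(\left(-3 + 2 i\right) + \frac{1}{2} \cdot \frac{1}{4} \cdot 2\right)^{2} = \left(\left(-3 + 2 i\right) + \frac{1}{4}\right)^{2} = \left(- \frac{11}{4} + 2 i\right)^{2}$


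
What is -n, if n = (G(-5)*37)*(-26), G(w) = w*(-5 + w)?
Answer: 48100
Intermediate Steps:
n = -48100 (n = (-5*(-5 - 5)*37)*(-26) = (-5*(-10)*37)*(-26) = (50*37)*(-26) = 1850*(-26) = -48100)
-n = -1*(-48100) = 48100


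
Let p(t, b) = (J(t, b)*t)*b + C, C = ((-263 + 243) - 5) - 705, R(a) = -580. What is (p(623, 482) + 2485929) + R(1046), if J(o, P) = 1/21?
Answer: 7496755/3 ≈ 2.4989e+6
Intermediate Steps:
J(o, P) = 1/21
C = -730 (C = (-20 - 5) - 705 = -25 - 705 = -730)
p(t, b) = -730 + b*t/21 (p(t, b) = (t/21)*b - 730 = b*t/21 - 730 = -730 + b*t/21)
(p(623, 482) + 2485929) + R(1046) = ((-730 + (1/21)*482*623) + 2485929) - 580 = ((-730 + 42898/3) + 2485929) - 580 = (40708/3 + 2485929) - 580 = 7498495/3 - 580 = 7496755/3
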